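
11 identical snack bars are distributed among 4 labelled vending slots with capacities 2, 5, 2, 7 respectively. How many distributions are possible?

36

Without the upper bounds there are C(14,3) = 364 ways to split 11 among 4 vending slots.
Subtract solutions that violate a single cap (substitute x_i' = x_i − (cap_i+1)): x_1 ≥ 3 gives C(11,3) = 165; x_2 ≥ 6 gives C(8,3) = 56; x_3 ≥ 3 gives C(11,3) = 165; x_4 ≥ 8 gives C(6,3) = 20. Together 406.
Add back pairs where two caps are both exceeded: 10 + 56 + 1 + 10 + 0 + 1 = 78.
By inclusion–exclusion the count is 364 − 406 + 78 = 36.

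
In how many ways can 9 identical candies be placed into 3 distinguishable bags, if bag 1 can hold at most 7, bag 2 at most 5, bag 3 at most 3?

21

Without the upper bounds there are C(11,2) = 55 ways to split 9 among 3 bags.
Subtract solutions that violate a single cap (substitute x_i' = x_i − (cap_i+1)): x_1 ≥ 8 gives C(3,2) = 3; x_2 ≥ 6 gives C(5,2) = 10; x_3 ≥ 4 gives C(7,2) = 21. Together 34.
No two caps can be exceeded simultaneously, so the pair terms are all 0.
By inclusion–exclusion the count is 55 − 34 + 0 = 21.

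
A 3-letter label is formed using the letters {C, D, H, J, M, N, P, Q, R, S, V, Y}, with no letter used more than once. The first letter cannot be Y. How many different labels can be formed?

1210

The first letter has 12−1 = 11 choices (anything except Y).
The remaining 2 letters are filled from the other 11 symbols without repetition: 11 × 10 = 110.
Total: 11 × 110 = 1210.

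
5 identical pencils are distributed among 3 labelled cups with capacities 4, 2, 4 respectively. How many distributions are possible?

13

Ignoring the caps, the number of non-negative solutions to x_1+…+x_3 = 5 is C(7,2) = 21.
Subtract solutions that violate a single cap (substitute x_i' = x_i − (cap_i+1)): x_1 ≥ 5 gives C(2,2) = 1; x_2 ≥ 3 gives C(4,2) = 6; x_3 ≥ 5 gives C(2,2) = 1. Together 8.
No two caps can be exceeded simultaneously, so the pair terms are all 0.
By inclusion–exclusion the count is 21 − 8 + 0 = 13.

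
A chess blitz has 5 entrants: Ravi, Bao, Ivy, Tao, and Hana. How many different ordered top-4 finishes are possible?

120

This is an ordered selection of 4 from 5: P(5,4).
That gives 5 × 4 × 3 × 2 = 120.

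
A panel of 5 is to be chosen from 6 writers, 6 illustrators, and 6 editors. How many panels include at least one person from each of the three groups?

With no constraint there are C(18,5) = 8568 possible selections.
Selections missing a whole group: no writers → C(12,5) = 792; no illustrators → C(12,5) = 792; no editors → C(12,5) = 792.
Add back selections omitting two groups (i.e. drawn from a single group): C(6,5) + C(6,5) + C(6,5) = 18.
By inclusion–exclusion: 8568 − 2376 + 18 = 6210.

6210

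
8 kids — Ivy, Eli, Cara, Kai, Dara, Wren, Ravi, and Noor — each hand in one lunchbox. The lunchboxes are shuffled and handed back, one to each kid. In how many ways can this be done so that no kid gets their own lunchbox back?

Let Aᵢ be the assignments in which kid i gets their own lunchbox. We want the size of the complement of A₁∪…∪A_8.
By inclusion–exclusion this is Σ_{j=0}^{8} (−1)^j C(8,j)·(8−j)!.
Computing: 40320 − 40320 + 20160 − 6720 + 1680 − 336 + 56 − 8 + 1 = 14833.

14833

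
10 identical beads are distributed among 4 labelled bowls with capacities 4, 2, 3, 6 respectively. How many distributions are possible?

Without the upper bounds there are C(13,3) = 286 ways to split 10 among 4 bowls.
Subtract solutions that violate a single cap (substitute x_i' = x_i − (cap_i+1)): x_1 ≥ 5 gives C(8,3) = 56; x_2 ≥ 3 gives C(10,3) = 120; x_3 ≥ 4 gives C(9,3) = 84; x_4 ≥ 7 gives C(6,3) = 20. Together 280.
Add back pairs where two caps are both exceeded: 10 + 4 + 0 + 20 + 1 + 0 = 35.
By inclusion–exclusion the count is 286 − 280 + 35 = 41.

41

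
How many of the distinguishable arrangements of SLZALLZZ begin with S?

140

With the first slot taken by S, it remains to arrange the other 7 letters (LZALLZZ).
Those 7 letters have L appearing 3 times and Z appearing 3 times, giving (7)!/(3!·3!) = 140.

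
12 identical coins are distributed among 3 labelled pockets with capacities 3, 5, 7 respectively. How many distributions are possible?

10

By stars and bars, unrestricted non-negative solutions to x_1+…+x_3 = 12 number C(12+2,2) = 91.
Subtract solutions that violate a single cap (substitute x_i' = x_i − (cap_i+1)): x_1 ≥ 4 gives C(10,2) = 45; x_2 ≥ 6 gives C(8,2) = 28; x_3 ≥ 8 gives C(6,2) = 15. Together 88.
Add back pairs where two caps are both exceeded: 6 + 1 + 0 = 7.
By inclusion–exclusion the count is 91 − 88 + 7 = 10.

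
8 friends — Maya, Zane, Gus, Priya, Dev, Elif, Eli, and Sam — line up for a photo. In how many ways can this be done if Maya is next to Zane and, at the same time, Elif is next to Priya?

2880

Treat {Maya,Zane} as one block (2 orders) and {Elif,Priya} as another (2 orders).
That leaves 6 units to arrange: 2 × 2 × 6! = 4 × 720 = 2880.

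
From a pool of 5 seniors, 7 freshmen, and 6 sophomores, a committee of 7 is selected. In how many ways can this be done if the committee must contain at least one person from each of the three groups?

28987

Unrestricted: C(18,7) = 31824 ways to pick any 7 of the 18.
Subtract selections that omit an entire group: no seniors → C(13,7) = 1716; no freshmen → C(11,7) = 330; no sophomores → C(12,7) = 792.
Add back selections omitting two groups (i.e. drawn from a single group): C(5,7) + C(7,7) + C(6,7) = 1.
By inclusion–exclusion: 31824 − 2838 + 1 = 28987.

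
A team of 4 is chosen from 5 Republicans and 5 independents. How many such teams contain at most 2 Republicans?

155

Split by how many Republicans are chosen (0 through 2).
Sum: C(5,0)·C(5,4) + C(5,1)·C(5,3) + C(5,2)·C(5,2) = 5 + 50 + 100 = 155.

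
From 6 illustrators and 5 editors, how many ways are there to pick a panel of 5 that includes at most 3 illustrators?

381

Split by how many illustrators are chosen (0 through 3).
Sum: C(6,0)·C(5,5) + C(6,1)·C(5,4) + C(6,2)·C(5,3) + C(6,3)·C(5,2) = 1 + 30 + 150 + 200 = 381.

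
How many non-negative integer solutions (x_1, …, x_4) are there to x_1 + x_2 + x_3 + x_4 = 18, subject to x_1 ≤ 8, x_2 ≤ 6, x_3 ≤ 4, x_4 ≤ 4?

35

By stars and bars, unrestricted non-negative solutions to x_1+…+x_4 = 18 number C(18+3,3) = 1330.
Subtract solutions that violate a single cap (substitute x_i' = x_i − (cap_i+1)): x_1 ≥ 9 gives C(12,3) = 220; x_2 ≥ 7 gives C(14,3) = 364; x_3 ≥ 5 gives C(16,3) = 560; x_4 ≥ 5 gives C(16,3) = 560. Together 1704.
Add back pairs where two caps are both exceeded: 10 + 35 + 35 + 84 + 84 + 165 = 413.
Subtract triples: 0 + 0 + 0 + 4 = 4.
By inclusion–exclusion the count is 1330 − 1704 + 413 − 4 = 35.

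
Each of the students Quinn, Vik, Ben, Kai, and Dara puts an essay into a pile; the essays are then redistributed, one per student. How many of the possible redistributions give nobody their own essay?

44

Count assignments avoiding every fixed point. For any j of the 5 students fixed to their own essay, the other 5−j can be arranged in (5−j)! ways.
By inclusion–exclusion this is Σ_{j=0}^{5} (−1)^j C(5,j)·(5−j)!.
Computing: 120 − 120 + 60 − 20 + 5 − 1 = 44.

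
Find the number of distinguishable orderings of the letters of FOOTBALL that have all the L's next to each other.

2520

Treat the 2 copies of L as a single block. The multiset to arrange is then {LL, A, B, F, O, O, T}, 7 items in all.
That gives (7)!/(2!) = 2520 arrangements.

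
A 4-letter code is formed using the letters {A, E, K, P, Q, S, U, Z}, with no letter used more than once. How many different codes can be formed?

Choose and order 4 of the 8 symbols: the first letter has 8 options, the next 7, then 6, 5.
That product is 8 × 7 × 6 × 5 = 1680.

1680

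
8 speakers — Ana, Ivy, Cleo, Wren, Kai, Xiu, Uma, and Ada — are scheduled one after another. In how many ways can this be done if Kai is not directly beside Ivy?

30240

There are 8! = 40320 arrangements in all. If Kai and Ivy are adjacent, merging them into one block gives 2·(7)! = 10080 arrangements.
So 40320 − 10080 = 30240 arrangements keep them apart.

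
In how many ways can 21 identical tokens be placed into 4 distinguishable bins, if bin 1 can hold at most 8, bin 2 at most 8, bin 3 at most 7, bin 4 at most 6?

160

Without the upper bounds there are C(24,3) = 2024 ways to split 21 among 4 bins.
Subtract solutions that violate a single cap (substitute x_i' = x_i − (cap_i+1)): x_1 ≥ 9 gives C(15,3) = 455; x_2 ≥ 9 gives C(15,3) = 455; x_3 ≥ 8 gives C(16,3) = 560; x_4 ≥ 7 gives C(17,3) = 680. Together 2150.
Add back pairs where two caps are both exceeded: 20 + 35 + 56 + 35 + 56 + 84 = 286.
By inclusion–exclusion the count is 2024 − 2150 + 286 = 160.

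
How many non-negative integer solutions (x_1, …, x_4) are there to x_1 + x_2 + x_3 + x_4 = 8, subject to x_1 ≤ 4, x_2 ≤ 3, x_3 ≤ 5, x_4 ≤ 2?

49

Without the upper bounds there are C(11,3) = 165 ways to split 8 among 4 variables.
Subtract solutions that violate a single cap (substitute x_i' = x_i − (cap_i+1)): x_1 ≥ 5 gives C(6,3) = 20; x_2 ≥ 4 gives C(7,3) = 35; x_3 ≥ 6 gives C(5,3) = 10; x_4 ≥ 3 gives C(8,3) = 56. Together 121.
Add back pairs where two caps are both exceeded: 0 + 0 + 1 + 0 + 4 + 0 = 5.
By inclusion–exclusion the count is 165 − 121 + 5 = 49.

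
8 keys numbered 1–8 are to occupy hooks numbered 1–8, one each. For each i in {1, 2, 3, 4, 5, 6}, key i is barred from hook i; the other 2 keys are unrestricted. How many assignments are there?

18806

Let Aᵢ (for 1 ≤ i ≤ 6) be the placements that put key i in its forbidden hook. Any j of these fix j positions, leaving (8−j)! ways to fill the rest, and there are C(6,j) ways to pick which j.
By inclusion–exclusion, the number of valid placements is Σ_{j=0}^{6} (−1)^j C(6,j)·(8−j)!.
Computing: 40320 − 30240 + 10800 − 2400 + 360 − 36 + 2 = 18806.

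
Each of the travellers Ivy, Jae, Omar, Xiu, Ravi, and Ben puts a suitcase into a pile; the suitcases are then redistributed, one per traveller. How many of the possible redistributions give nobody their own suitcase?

265

Let Aᵢ be the assignments in which traveller i gets their own suitcase. We want the size of the complement of A₁∪…∪A_6.
By inclusion–exclusion this is Σ_{j=0}^{6} (−1)^j C(6,j)·(6−j)!.
Computing: 720 − 720 + 360 − 120 + 30 − 6 + 1 = 265.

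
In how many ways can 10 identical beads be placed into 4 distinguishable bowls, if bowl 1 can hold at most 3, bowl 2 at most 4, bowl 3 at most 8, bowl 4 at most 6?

126

By stars and bars, unrestricted non-negative solutions to x_1+…+x_4 = 10 number C(10+3,3) = 286.
Subtract solutions that violate a single cap (substitute x_i' = x_i − (cap_i+1)): x_1 ≥ 4 gives C(9,3) = 84; x_2 ≥ 5 gives C(8,3) = 56; x_3 ≥ 9 gives C(4,3) = 4; x_4 ≥ 7 gives C(6,3) = 20. Together 164.
Add back pairs where two caps are both exceeded: 4 + 0 + 0 + 0 + 0 + 0 = 4.
By inclusion–exclusion the count is 286 − 164 + 4 = 126.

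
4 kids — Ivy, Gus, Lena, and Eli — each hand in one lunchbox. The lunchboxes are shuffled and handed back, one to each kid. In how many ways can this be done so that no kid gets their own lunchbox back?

9

Let Aᵢ be the assignments in which kid i gets their own lunchbox. We want the size of the complement of A₁∪…∪A_4.
By inclusion–exclusion this is Σ_{j=0}^{4} (−1)^j C(4,j)·(4−j)!.
Computing: 24 − 24 + 12 − 4 + 1 = 9.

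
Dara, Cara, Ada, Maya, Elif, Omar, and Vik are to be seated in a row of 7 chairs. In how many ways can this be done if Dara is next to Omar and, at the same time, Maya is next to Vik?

Treat {Dara,Omar} as one block (2 orders) and {Maya,Vik} as another (2 orders).
That leaves 5 units to arrange: 2 × 2 × 5! = 4 × 120 = 480.

480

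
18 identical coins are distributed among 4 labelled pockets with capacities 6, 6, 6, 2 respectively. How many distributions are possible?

10

By stars and bars, unrestricted non-negative solutions to x_1+…+x_4 = 18 number C(18+3,3) = 1330.
Subtract solutions that violate a single cap (substitute x_i' = x_i − (cap_i+1)): x_1 ≥ 7 gives C(14,3) = 364; x_2 ≥ 7 gives C(14,3) = 364; x_3 ≥ 7 gives C(14,3) = 364; x_4 ≥ 3 gives C(18,3) = 816. Together 1908.
Add back pairs where two caps are both exceeded: 35 + 35 + 165 + 35 + 165 + 165 = 600.
Subtract triples: 0 + 4 + 4 + 4 = 12.
By inclusion–exclusion the count is 1330 − 1908 + 600 − 12 = 10.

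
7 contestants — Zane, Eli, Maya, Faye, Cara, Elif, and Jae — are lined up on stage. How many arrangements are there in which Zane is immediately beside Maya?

Place the 5 others and the Zane-Maya pair as 6 objects in a line; the pair has 2 internal arrangements.
That gives 2 × 6! = 2 × 720 = 1440.

1440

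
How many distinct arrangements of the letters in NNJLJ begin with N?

With the first slot taken by N, it remains to arrange the other 4 letters (NJLJ).
Those 4 letters have J appearing twice, giving (4)!/(2!) = 12.

12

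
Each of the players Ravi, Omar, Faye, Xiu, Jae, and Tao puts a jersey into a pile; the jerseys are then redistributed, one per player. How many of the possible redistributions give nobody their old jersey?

265

Let Aᵢ be the assignments in which player i gets their old jersey. We want the size of the complement of A₁∪…∪A_6.
By inclusion–exclusion this is Σ_{j=0}^{6} (−1)^j C(6,j)·(6−j)!.
Computing: 720 − 720 + 360 − 120 + 30 − 6 + 1 = 265.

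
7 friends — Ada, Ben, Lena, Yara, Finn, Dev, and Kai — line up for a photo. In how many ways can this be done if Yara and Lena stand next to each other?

1440

Treat {Yara, Lena} as a single unit. There are 6 units to order, and the pair itself can be ordered 2 ways.
That gives 2 × 6! = 2 × 720 = 1440.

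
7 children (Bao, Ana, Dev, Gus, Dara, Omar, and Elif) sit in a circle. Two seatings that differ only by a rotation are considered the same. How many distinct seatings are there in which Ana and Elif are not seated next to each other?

All circular seatings of 7 people number (6)! = 720.
Seatings with Ana beside Elif: treat them as a block with 2 internal orders, giving 2 × (5)! = 240.
Subtracting, 720 − 240 = 480.

480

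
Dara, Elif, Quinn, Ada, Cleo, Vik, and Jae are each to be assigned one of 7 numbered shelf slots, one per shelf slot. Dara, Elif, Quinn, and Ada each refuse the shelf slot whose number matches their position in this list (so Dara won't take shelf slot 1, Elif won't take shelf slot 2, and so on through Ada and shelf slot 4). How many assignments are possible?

2790

Let Aᵢ (for 1 ≤ i ≤ 4) be the placements that put person i in their forbidden shelf slot. Any j of these fix j positions, leaving (7−j)! ways to fill the rest, and there are C(4,j) ways to pick which j.
By inclusion–exclusion, the number of valid placements is Σ_{j=0}^{4} (−1)^j C(4,j)·(7−j)!.
Computing: 5040 − 2880 + 720 − 96 + 6 = 2790.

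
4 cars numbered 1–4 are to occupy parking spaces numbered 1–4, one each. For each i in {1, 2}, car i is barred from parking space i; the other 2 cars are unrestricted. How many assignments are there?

14

Let Aᵢ (for i ∈ {1, 2}) be the placements that put car i in its forbidden parking space. Any j of these fix j positions, leaving (4−j)! ways to fill the rest, and there are C(2,j) ways to pick which j.
By inclusion–exclusion, the number of valid placements is Σ_{j=0}^{2} (−1)^j C(2,j)·(4−j)!.
Computing: 24 − 12 + 2 = 14.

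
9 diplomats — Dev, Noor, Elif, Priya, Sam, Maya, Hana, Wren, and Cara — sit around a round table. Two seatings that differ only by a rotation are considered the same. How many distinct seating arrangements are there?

40320

Around a circle, 9 distinct people have 9!/9 = (8)! = 40320 rotationally distinct seatings.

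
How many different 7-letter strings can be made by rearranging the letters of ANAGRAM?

Letter multiplicities in ANAGRAM: A×3, G×1, M×1, N×1, R×1.
So there are 7! / (3!) = 840 distinguishable arrangements.

840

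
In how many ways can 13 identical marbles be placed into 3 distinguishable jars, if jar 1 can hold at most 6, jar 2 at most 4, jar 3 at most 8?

By stars and bars, unrestricted non-negative solutions to x_1+…+x_3 = 13 number C(13+2,2) = 105.
Subtract solutions that violate a single cap (substitute x_i' = x_i − (cap_i+1)): x_1 ≥ 7 gives C(8,2) = 28; x_2 ≥ 5 gives C(10,2) = 45; x_3 ≥ 9 gives C(6,2) = 15. Together 88.
Add back pairs where two caps are both exceeded: 3 + 0 + 0 = 3.
By inclusion–exclusion the count is 105 − 88 + 3 = 20.

20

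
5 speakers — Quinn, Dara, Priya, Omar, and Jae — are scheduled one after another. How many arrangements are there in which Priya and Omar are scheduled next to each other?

48

Glue Priya and Omar into one block (2 internal orders), leaving 4 units to arrange in a row.
That gives 2 × 4! = 2 × 24 = 48.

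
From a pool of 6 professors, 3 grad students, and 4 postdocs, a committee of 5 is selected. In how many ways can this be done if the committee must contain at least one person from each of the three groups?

Total 5-person selections from all 13: C(13,5) = 1287.
Selections missing a whole group: no professors → C(7,5) = 21; no grad students → C(10,5) = 252; no postdocs → C(9,5) = 126.
Add back selections omitting two groups (i.e. drawn from a single group): C(6,5) + C(3,5) + C(4,5) = 6.
By inclusion–exclusion: 1287 − 399 + 6 = 894.

894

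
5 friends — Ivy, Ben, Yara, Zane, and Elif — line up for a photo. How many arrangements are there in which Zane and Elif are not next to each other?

72

There are 5! = 120 arrangements in all. If Zane and Elif are adjacent, merging them into one block gives 2·(4)! = 48 arrangements.
So 120 − 48 = 72 arrangements keep them apart.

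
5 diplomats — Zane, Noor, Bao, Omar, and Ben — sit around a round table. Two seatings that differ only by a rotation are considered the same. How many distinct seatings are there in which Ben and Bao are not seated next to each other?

12

All circular seatings of 5 people number (4)! = 24.
Those with Ben next to Bao: fuse the pair into one unit and seat 4 units around a circle — 2·(3)! = 12.
Subtracting, 24 − 12 = 12.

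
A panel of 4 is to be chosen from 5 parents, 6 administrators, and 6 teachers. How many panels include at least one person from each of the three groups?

1260

With no constraint there are C(17,4) = 2380 possible selections.
Subtract selections that omit an entire group: no parents → C(12,4) = 495; no administrators → C(11,4) = 330; no teachers → C(11,4) = 330.
Add back selections omitting two groups (i.e. drawn from a single group): C(5,4) + C(6,4) + C(6,4) = 35.
By inclusion–exclusion: 2380 − 1155 + 35 = 1260.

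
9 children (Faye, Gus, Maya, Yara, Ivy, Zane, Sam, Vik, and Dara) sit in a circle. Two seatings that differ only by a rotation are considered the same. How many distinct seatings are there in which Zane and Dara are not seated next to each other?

Without the restriction there are (8)! = 40320 seatings.
Those with Zane next to Dara: fuse the pair into one unit and seat 8 units around a circle — 2·(7)! = 10080.
Subtracting, 40320 − 10080 = 30240.

30240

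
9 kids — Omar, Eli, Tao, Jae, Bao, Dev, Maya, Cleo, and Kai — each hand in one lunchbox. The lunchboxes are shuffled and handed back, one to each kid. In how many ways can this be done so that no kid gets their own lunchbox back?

133496

Let Aᵢ be the assignments in which kid i gets their own lunchbox. We want the size of the complement of A₁∪…∪A_9.
By inclusion–exclusion this is Σ_{j=0}^{9} (−1)^j C(9,j)·(9−j)!.
Computing: 362880 − 362880 + 181440 − 60480 + 15120 − 3024 + 504 − 72 + 9 − 1 = 133496.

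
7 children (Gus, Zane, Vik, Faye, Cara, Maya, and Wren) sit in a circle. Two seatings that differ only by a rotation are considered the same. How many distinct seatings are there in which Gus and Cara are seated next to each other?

Glue Gus and Cara into a block (2 internal orders). Seating 6 units around a circle gives (5)! arrangements.
So 2 × (5)! = 2 × 120 = 240.

240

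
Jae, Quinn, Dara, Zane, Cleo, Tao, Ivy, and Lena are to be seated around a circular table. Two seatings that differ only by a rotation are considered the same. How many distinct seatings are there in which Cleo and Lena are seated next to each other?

Treat {Cleo, Lena} as one unit (2 internal orders) and seat the resulting 7 units around the table: (6)! circular arrangements.
So 2 × (6)! = 2 × 720 = 1440.

1440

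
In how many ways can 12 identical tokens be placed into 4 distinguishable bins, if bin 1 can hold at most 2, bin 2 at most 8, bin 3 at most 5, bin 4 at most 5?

89

Without the upper bounds there are C(15,3) = 455 ways to split 12 among 4 bins.
Subtract solutions that violate a single cap (substitute x_i' = x_i − (cap_i+1)): x_1 ≥ 3 gives C(12,3) = 220; x_2 ≥ 9 gives C(6,3) = 20; x_3 ≥ 6 gives C(9,3) = 84; x_4 ≥ 6 gives C(9,3) = 84. Together 408.
Add back pairs where two caps are both exceeded: 1 + 20 + 20 + 0 + 0 + 1 = 42.
By inclusion–exclusion the count is 455 − 408 + 42 = 89.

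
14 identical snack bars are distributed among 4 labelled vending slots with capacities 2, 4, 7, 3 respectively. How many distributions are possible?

Without the upper bounds there are C(17,3) = 680 ways to split 14 among 4 vending slots.
Subtract solutions that violate a single cap (substitute x_i' = x_i − (cap_i+1)): x_1 ≥ 3 gives C(14,3) = 364; x_2 ≥ 5 gives C(12,3) = 220; x_3 ≥ 8 gives C(9,3) = 84; x_4 ≥ 4 gives C(13,3) = 286. Together 954.
Add back pairs where two caps are both exceeded: 84 + 20 + 120 + 4 + 56 + 10 = 294.
Subtract triples: 0 + 10 + 0 + 0 = 10.
By inclusion–exclusion the count is 680 − 954 + 294 − 10 = 10.

10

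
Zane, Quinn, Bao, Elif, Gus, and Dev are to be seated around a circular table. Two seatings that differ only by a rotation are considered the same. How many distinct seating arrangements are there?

Around a circle, 6 distinct people have 6!/6 = (5)! = 120 rotationally distinct seatings.

120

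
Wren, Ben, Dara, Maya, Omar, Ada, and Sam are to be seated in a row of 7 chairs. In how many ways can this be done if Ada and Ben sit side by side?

Glue Ada and Ben into one block (2 internal orders), leaving 6 units to arrange in a row.
That gives 2 × 6! = 2 × 720 = 1440.

1440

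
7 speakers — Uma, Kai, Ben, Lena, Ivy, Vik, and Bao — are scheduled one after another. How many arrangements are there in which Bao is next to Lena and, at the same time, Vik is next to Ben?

Treat {Bao,Lena} as one block (2 orders) and {Vik,Ben} as another (2 orders).
That leaves 5 units to arrange: 2 × 2 × 5! = 4 × 120 = 480.

480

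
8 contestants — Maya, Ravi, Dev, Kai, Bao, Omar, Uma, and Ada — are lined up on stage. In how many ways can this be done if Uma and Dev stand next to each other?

10080

Place the 6 others and the Uma-Dev pair as 7 objects in a line; the pair has 2 internal arrangements.
That gives 2 × 7! = 2 × 5040 = 10080.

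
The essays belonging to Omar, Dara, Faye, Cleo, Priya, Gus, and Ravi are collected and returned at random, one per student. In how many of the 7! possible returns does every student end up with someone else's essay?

This is the derangement count D_7: permutations of 7 items with no fixed point.
By inclusion–exclusion this is Σ_{j=0}^{7} (−1)^j C(7,j)·(7−j)!.
Computing: 5040 − 5040 + 2520 − 840 + 210 − 42 + 7 − 1 = 1854.

1854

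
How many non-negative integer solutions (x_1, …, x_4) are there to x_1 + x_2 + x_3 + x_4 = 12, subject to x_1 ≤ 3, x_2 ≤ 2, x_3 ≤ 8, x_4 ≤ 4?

Ignoring the caps, the number of non-negative solutions to x_1+…+x_4 = 12 is C(15,3) = 455.
Subtract solutions that violate a single cap (substitute x_i' = x_i − (cap_i+1)): x_1 ≥ 4 gives C(11,3) = 165; x_2 ≥ 3 gives C(12,3) = 220; x_3 ≥ 9 gives C(6,3) = 20; x_4 ≥ 5 gives C(10,3) = 120. Together 525.
Add back pairs where two caps are both exceeded: 56 + 0 + 20 + 1 + 35 + 0 = 112.
Subtract triples: 0 + 1 + 0 + 0 = 1.
By inclusion–exclusion the count is 455 − 525 + 112 − 1 = 41.

41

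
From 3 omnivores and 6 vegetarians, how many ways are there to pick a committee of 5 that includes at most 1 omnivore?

51

Split by how many omnivores are chosen (0 through 1).
Sum: C(3,0)·C(6,5) + C(3,1)·C(6,4) = 6 + 45 = 51.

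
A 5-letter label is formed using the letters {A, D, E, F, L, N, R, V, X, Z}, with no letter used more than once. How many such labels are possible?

With no repetition, fill the 5 letters in order: 10 choices, then 9, down to 6.
10 × 9 × 8 × 7 × 6 = 30240.

30240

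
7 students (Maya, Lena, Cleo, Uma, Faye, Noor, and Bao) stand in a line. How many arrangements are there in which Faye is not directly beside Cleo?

3600

Of the 7! = 5040 arrangements, those with Faye and Cleo adjacent number 2 × 6! = 1440 (treat the pair as a block with 2 internal orders).
Complementary counting: 5040 − 1440 = 3600.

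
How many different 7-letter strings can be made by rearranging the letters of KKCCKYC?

KKCCKYC has 7 letters with C appearing 3 times and K appearing 3 times.
The number of distinct arrangements is 7!/(3!·3!) = 5040/36 = 140.

140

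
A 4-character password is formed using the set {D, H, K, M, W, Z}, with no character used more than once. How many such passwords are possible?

360

This is a permutation of 4 out of 6: P(6,4) = 6!/2!.
That product is 6 × 5 × 4 × 3 = 360.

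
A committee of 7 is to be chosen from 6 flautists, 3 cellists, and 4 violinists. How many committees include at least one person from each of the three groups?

With no constraint there are C(13,7) = 1716 possible selections.
Selections missing a whole group: no flautists → C(7,7) = 1; no cellists → C(10,7) = 120; no violinists → C(9,7) = 36.
Add back selections omitting two groups (i.e. drawn from a single group): C(6,7) + C(3,7) + C(4,7) = 0.
By inclusion–exclusion: 1716 − 157 + 0 = 1559.

1559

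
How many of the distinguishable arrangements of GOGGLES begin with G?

360

With the first slot taken by G, it remains to arrange the other 6 letters (OGGLES).
Those 6 letters have G appearing twice, giving (6)!/(2!) = 360.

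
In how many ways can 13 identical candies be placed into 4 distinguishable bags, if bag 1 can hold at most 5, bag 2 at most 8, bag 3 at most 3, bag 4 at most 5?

Ignoring the caps, the number of non-negative solutions to x_1+…+x_4 = 13 is C(16,3) = 560.
Subtract solutions that violate a single cap (substitute x_i' = x_i − (cap_i+1)): x_1 ≥ 6 gives C(10,3) = 120; x_2 ≥ 9 gives C(7,3) = 35; x_3 ≥ 4 gives C(12,3) = 220; x_4 ≥ 6 gives C(10,3) = 120. Together 495.
Add back pairs where two caps are both exceeded: 0 + 20 + 4 + 1 + 0 + 20 = 45.
By inclusion–exclusion the count is 560 − 495 + 45 = 110.

110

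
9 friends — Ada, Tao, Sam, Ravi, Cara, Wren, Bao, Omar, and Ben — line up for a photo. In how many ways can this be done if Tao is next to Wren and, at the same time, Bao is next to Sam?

Treat {Tao,Wren} as one block (2 orders) and {Bao,Sam} as another (2 orders).
That leaves 7 units to arrange: 2 × 2 × 7! = 4 × 5040 = 20160.

20160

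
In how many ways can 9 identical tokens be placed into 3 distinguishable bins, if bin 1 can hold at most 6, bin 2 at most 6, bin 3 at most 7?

By stars and bars, unrestricted non-negative solutions to x_1+…+x_3 = 9 number C(9+2,2) = 55.
Subtract solutions that violate a single cap (substitute x_i' = x_i − (cap_i+1)): x_1 ≥ 7 gives C(4,2) = 6; x_2 ≥ 7 gives C(4,2) = 6; x_3 ≥ 8 gives C(3,2) = 3. Together 15.
No two caps can be exceeded simultaneously, so the pair terms are all 0.
By inclusion–exclusion the count is 55 − 15 + 0 = 40.

40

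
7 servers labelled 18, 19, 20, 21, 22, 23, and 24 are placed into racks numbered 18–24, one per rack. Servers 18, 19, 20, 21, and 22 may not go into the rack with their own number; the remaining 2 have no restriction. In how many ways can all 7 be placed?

2428

Let Aᵢ (for 18 ≤ i ≤ 22) be the placements that put server i in its forbidden rack. Any j of these fix j positions, leaving (7−j)! ways to fill the rest, and there are C(5,j) ways to pick which j.
By inclusion–exclusion, the number of valid placements is Σ_{j=0}^{5} (−1)^j C(5,j)·(7−j)!.
Computing: 5040 − 3600 + 1200 − 240 + 30 − 2 = 2428.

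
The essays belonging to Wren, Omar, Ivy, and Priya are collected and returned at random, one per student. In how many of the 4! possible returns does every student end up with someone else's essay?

9

Let Aᵢ be the assignments in which student i gets their own essay. We want the size of the complement of A₁∪…∪A_4.
By inclusion–exclusion this is Σ_{j=0}^{4} (−1)^j C(4,j)·(4−j)!.
Computing: 24 − 24 + 12 − 4 + 1 = 9.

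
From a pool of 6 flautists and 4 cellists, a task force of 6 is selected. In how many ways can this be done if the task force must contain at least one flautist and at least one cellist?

Unrestricted: C(10,6) = 210 ways to pick any 6 of the 10.
Subtract selections that omit an entire group: no flautists → C(4,6) = 0; no cellists → C(6,6) = 1.
Both groups omitted at once is impossible, so 210 − 1 = 209.

209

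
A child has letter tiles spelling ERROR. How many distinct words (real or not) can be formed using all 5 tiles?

The 5 letters of ERROR have repeats: R appearing 3 times.
Dividing 5! = 120 by 3! = 6 for the repeated letters gives 20.

20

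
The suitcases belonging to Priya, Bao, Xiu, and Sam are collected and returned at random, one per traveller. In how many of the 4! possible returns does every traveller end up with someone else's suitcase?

9

This is the derangement count D_4: permutations of 4 items with no fixed point.
By inclusion–exclusion this is Σ_{j=0}^{4} (−1)^j C(4,j)·(4−j)!.
Computing: 24 − 24 + 12 − 4 + 1 = 9.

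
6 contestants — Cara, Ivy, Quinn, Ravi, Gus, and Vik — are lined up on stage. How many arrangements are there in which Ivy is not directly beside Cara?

There are 6! = 720 arrangements in all. If Ivy and Cara are adjacent, merging them into one block gives 2·(5)! = 240 arrangements.
Complementary counting: 720 − 240 = 480.

480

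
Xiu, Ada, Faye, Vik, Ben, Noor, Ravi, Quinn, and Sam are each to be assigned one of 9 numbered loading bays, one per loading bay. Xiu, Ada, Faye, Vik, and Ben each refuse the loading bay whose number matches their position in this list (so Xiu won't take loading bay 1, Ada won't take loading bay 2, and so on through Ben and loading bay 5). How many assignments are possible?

Let Aᵢ (for 1 ≤ i ≤ 5) be the placements that put person i in their forbidden loading bay. Any j of these fix j positions, leaving (9−j)! ways to fill the rest, and there are C(5,j) ways to pick which j.
By inclusion–exclusion, the number of valid placements is Σ_{j=0}^{5} (−1)^j C(5,j)·(9−j)!.
Computing: 362880 − 201600 + 50400 − 7200 + 600 − 24 = 205056.

205056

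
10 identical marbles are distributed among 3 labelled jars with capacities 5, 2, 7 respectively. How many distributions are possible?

Without the upper bounds there are C(12,2) = 66 ways to split 10 among 3 jars.
Subtract solutions that violate a single cap (substitute x_i' = x_i − (cap_i+1)): x_1 ≥ 6 gives C(6,2) = 15; x_2 ≥ 3 gives C(9,2) = 36; x_3 ≥ 8 gives C(4,2) = 6. Together 57.
Add back pairs where two caps are both exceeded: 3 + 0 + 0 = 3.
By inclusion–exclusion the count is 66 − 57 + 3 = 12.

12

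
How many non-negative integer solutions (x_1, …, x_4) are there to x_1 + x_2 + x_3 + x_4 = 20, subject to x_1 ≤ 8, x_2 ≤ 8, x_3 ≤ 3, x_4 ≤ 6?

By stars and bars, unrestricted non-negative solutions to x_1+…+x_4 = 20 number C(20+3,3) = 1771.
Subtract solutions that violate a single cap (substitute x_i' = x_i − (cap_i+1)): x_1 ≥ 9 gives C(14,3) = 364; x_2 ≥ 9 gives C(14,3) = 364; x_3 ≥ 4 gives C(19,3) = 969; x_4 ≥ 7 gives C(16,3) = 560. Together 2257.
Add back pairs where two caps are both exceeded: 10 + 120 + 35 + 120 + 35 + 220 = 540.
Subtract triples: 0 + 0 + 1 + 1 = 2.
By inclusion–exclusion the count is 1771 − 2257 + 540 − 2 = 52.

52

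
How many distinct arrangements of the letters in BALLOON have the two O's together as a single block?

360

Treat the 2 copies of O as a single block. The multiset to arrange is then {OO, A, B, L, L, N}, 6 items in all.
That gives (6)!/(2!) = 360 arrangements.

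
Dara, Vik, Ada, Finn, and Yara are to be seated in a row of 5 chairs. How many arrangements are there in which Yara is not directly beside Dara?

72

Of the 5! = 120 arrangements, those with Yara and Dara adjacent number 2 × 4! = 48 (treat the pair as a block with 2 internal orders).
Complementary counting: 120 − 48 = 72.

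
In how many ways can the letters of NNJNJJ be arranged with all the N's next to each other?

Treat the 3 copies of N as a single block. The multiset to arrange is then {NNN, J, J, J}, 4 items in all.
That gives (4)!/(3!) = 4 arrangements.

4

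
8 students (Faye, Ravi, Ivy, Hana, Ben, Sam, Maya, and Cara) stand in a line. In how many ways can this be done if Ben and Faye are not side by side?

There are 8! = 40320 arrangements in all. If Ben and Faye are adjacent, merging them into one block gives 2·(7)! = 10080 arrangements.
Complementary counting: 40320 − 10080 = 30240.

30240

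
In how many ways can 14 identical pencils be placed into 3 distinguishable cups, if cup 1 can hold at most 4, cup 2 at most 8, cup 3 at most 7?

20

Without the upper bounds there are C(16,2) = 120 ways to split 14 among 3 cups.
Subtract solutions that violate a single cap (substitute x_i' = x_i − (cap_i+1)): x_1 ≥ 5 gives C(11,2) = 55; x_2 ≥ 9 gives C(7,2) = 21; x_3 ≥ 8 gives C(8,2) = 28. Together 104.
Add back pairs where two caps are both exceeded: 1 + 3 + 0 = 4.
By inclusion–exclusion the count is 120 − 104 + 4 = 20.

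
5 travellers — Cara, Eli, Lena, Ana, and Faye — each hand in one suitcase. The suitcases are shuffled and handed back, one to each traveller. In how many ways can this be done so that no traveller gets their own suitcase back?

This is the derangement count D_5: permutations of 5 items with no fixed point.
By inclusion–exclusion this is Σ_{j=0}^{5} (−1)^j C(5,j)·(5−j)!.
Computing: 120 − 120 + 60 − 20 + 5 − 1 = 44.

44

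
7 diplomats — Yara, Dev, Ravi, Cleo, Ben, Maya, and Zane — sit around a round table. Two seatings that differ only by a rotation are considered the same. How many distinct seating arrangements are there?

720

Seat Yara anywhere (absorbing the rotational symmetry), then permute the other 6: (6)! = 720.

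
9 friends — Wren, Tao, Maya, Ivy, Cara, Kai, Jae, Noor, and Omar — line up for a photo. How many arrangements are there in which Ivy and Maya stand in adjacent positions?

Place the 7 others and the Ivy-Maya pair as 8 objects in a line; the pair has 2 internal arrangements.
So the count is 2·(8)! = 80640.

80640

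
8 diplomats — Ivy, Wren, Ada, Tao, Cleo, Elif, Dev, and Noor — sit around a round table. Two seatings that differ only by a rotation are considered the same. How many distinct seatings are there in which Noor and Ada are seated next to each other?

Glue Noor and Ada into a block (2 internal orders). Seating 7 units around a circle gives (6)! arrangements.
So 2 × (6)! = 2 × 720 = 1440.

1440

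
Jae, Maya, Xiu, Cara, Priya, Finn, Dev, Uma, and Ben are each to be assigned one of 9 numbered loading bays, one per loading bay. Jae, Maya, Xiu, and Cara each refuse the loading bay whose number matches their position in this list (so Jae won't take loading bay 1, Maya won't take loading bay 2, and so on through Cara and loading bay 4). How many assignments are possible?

229080

Let Aᵢ (for 1 ≤ i ≤ 4) be the placements that put person i in their forbidden loading bay. Any j of these fix j positions, leaving (9−j)! ways to fill the rest, and there are C(4,j) ways to pick which j.
By inclusion–exclusion, the number of valid placements is Σ_{j=0}^{4} (−1)^j C(4,j)·(9−j)!.
Computing: 362880 − 161280 + 30240 − 2880 + 120 = 229080.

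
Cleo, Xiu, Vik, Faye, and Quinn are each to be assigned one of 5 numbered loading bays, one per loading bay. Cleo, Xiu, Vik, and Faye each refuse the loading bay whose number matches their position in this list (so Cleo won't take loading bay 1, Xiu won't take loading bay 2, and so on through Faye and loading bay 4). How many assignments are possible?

Let Aᵢ (for 1 ≤ i ≤ 4) be the placements that put person i in their forbidden loading bay. Any j of these fix j positions, leaving (5−j)! ways to fill the rest, and there are C(4,j) ways to pick which j.
By inclusion–exclusion, the number of valid placements is Σ_{j=0}^{4} (−1)^j C(4,j)·(5−j)!.
Computing: 120 − 96 + 36 − 8 + 1 = 53.

53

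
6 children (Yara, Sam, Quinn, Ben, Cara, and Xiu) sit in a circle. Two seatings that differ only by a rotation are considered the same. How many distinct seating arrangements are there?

Seat Yara anywhere (absorbing the rotational symmetry), then permute the other 5: (5)! = 120.

120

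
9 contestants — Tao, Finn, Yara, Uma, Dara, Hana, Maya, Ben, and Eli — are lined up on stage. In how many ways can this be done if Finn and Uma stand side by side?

Place the 7 others and the Finn-Uma pair as 8 objects in a line; the pair has 2 internal arrangements.
That gives 2 × 8! = 2 × 40320 = 80640.

80640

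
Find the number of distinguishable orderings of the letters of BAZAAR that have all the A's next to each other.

Treat the 3 copies of A as a single block. The multiset to arrange is then {AAA, B, R, Z}, 4 items in all.
All 4 items are distinct, so there are (4)! = 24 arrangements.

24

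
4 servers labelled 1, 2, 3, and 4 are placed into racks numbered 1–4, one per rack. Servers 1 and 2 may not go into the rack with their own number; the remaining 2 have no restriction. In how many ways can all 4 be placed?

Let Aᵢ (for i ∈ {1, 2}) be the placements that put server i in its forbidden rack. Any j of these fix j positions, leaving (4−j)! ways to fill the rest, and there are C(2,j) ways to pick which j.
By inclusion–exclusion, the number of valid placements is Σ_{j=0}^{2} (−1)^j C(2,j)·(4−j)!.
Computing: 24 − 12 + 2 = 14.

14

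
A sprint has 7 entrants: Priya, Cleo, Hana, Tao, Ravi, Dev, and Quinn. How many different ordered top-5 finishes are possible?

2520

There are 7 choices for 1st place, 6 for 2nd, and so on down to 3 for position 5.
That gives 7 × 6 × 5 × 4 × 3 = 2520.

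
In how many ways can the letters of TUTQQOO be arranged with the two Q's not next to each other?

450

Total arrangements of TUTQQOO: 7!/(2!·2!·2!) = 630.
Arrangements with the Q's together: treat QQ as one letter, giving (6)!/(2!·2!) = 180.
Subtracting, 630 − 180 = 450 arrangements keep the Q's apart.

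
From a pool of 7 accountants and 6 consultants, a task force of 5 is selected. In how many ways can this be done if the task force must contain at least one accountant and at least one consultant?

Total 5-person selections from all 13: C(13,5) = 1287.
Subtract selections that omit an entire group: no accountants → C(6,5) = 6; no consultants → C(7,5) = 21.
Both groups omitted at once is impossible, so 1287 − 27 = 1260.

1260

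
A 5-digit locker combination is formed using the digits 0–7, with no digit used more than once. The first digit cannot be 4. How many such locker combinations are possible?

5880

The first digit has 8−1 = 7 choices (anything except 4).
The remaining 4 digits are filled from the other 7 symbols without repetition: 7 × 6 × 5 × 4 = 840.
Total: 7 × 840 = 5880.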